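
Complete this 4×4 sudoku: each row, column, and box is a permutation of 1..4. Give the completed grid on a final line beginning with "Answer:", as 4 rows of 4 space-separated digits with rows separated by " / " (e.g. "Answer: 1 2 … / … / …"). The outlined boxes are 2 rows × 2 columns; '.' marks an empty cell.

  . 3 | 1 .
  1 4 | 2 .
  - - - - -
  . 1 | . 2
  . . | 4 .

Step 1. [r3c3∈{3}] nothing but 3 survives at r3c3, so r3c3=3.
Step 2. [r1c1∈{2}] only 2 remains possible at r1c1 ⇒ r1c1=2.
Step 3. [r4c1∈{3}] nothing but 3 survives at r4c1, so r4c1=3.
Step 4. [r4c2∈{2}] r4c2's peers cover all but 2. So r4c2=2.
Step 5. [r4c4∈{1}] r4c4 is down to just 1. So r4c4=1.
Step 6. [r1c4∈{4}] r1c4 has the single candidate 4 ⇒ r1c4=4.
Step 7. [r2c4∈{3}] only 3 remains possible at r2c4 ⇒ r2c4=3.
Step 8. [r3c1∈{4}] r3c1 has the single candidate 4, so r3c1=4.

Answer: 2 3 1 4 / 1 4 2 3 / 4 1 3 2 / 3 2 4 1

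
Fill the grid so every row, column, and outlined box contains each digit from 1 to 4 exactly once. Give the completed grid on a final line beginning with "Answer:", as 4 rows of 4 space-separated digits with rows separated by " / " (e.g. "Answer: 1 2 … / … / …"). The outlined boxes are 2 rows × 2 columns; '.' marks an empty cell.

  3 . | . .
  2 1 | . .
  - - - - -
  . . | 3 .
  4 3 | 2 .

Step 1. [r3c4∈{1,4}] r3c4 is the only open cell in row 3 admitting 4, so r3c4=4.
Step 2. [r1c3∈{1,4}] r1c3 is the only open cell in col 3 admitting 1 ⇒ r1c3=1.
Step 3. [r2c3∈{4}] r2c3 has the single candidate 4, so r2c3=4.
Step 4. [r2c4∈{3}] only 3 remains possible at r2c4 ⇒ r2c4=3.
Step 5. [r3c1∈{1}] r3c1's peers cover all but 1 ⇒ r3c1=1.
Step 6. [r3c2∈{2}] r3c2 is down to just 2 ⇒ r3c2=2.
Step 7. [r1c2∈{4}] only 4 remains possible at r1c2, so r1c2=4.
Step 8. [r1c4∈{2}] r1c4's peers cover all but 2 ⇒ r1c4=2.
Step 9. [r4c4∈{1}] r4c4's peers cover all but 1. So r4c4=1.

Answer: 3 4 1 2 / 2 1 4 3 / 1 2 3 4 / 4 3 2 1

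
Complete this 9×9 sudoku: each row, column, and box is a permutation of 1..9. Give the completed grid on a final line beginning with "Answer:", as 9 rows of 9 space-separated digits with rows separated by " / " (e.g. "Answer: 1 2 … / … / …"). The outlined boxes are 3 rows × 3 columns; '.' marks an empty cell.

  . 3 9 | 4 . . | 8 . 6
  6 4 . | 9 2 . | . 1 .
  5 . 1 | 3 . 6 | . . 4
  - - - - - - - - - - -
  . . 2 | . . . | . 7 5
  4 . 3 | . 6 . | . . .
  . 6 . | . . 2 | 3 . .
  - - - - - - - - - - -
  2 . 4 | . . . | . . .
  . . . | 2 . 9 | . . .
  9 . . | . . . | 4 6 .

Step 1. [r8c5∈{1,3,4,5,7,8}] across row 8, 4 lands solely at r8c5 ⇒ r8c5=4.
Step 2. [r1c1∈{7}] nothing but 7 survives at r1c1 ⇒ r1c1=7.
Step 3. [r2c3∈{8}] r2c3's peers cover all but 8 ⇒ r2c3=8.
Step 4. [r3c5∈{7,8}] row 3 places 8 nowhere but r3c5 ⇒ r3c5=8.
Step 5. [r2c6∈{5,7}] box 2 places 7 nowhere but r2c6, so r2c6=7.
Step 6. [r9c9∈{1,2,3,7,8}] r9c9 is the only open cell in row 9 admitting 2 ⇒ r9c9=2.
Step 7. [r1c8∈{2,5}] across row 1, 2 lands solely at r1c8. So r1c8=2.
Step 8. [r8c1∈{1,3,8}] in col 1, 3 fits only at r8c1. So r8c1=3.
Step 9. [r7c8∈{3,5,8,9}] in col 8, 3 fits only at r7c8 ⇒ r7c8=3.
Step 10. [r8c8∈{5,8}] in col 8, 5 fits only at r8c8. So r8c8=5.
Step 11. [r7c4∈{1,5,6,7,8}] row 7 places 6 nowhere but r7c4, so r7c4=6.
Step 12. [r3c7∈{7,9}] across row 3, 7 lands solely at r3c7. So r3c7=7.
Step 13. [r8c7∈{1}] r8c7 has the single candidate 1, so r8c7=1.
Step 14. [r4c6∈{1,3,4,8}] r4c6 is the only open cell in row 4 admitting 4, so r4c6=4.
Step 15. [r9c6∈{1,3,5,8}] 3 has one home in col 6: r9c6. So r9c6=3.
Step 16. [r7c7∈{9}] only 9 remains possible at r7c7. So r7c7=9.
Step 17. [r3c8∈{9}] nothing but 9 survives at r3c8 ⇒ r3c8=9.
Step 18. [r5c8∈{8}] nothing but 8 survives at r5c8 ⇒ r5c8=8.
Step 19. [r7c6∈{1,5,8}] in col 6, 8 fits only at r7c6 ⇒ r7c6=8.
Step 20. [r9c2∈{1,5,7,8}] r9c2 is the only open cell in row 9 admitting 8. So r9c2=8.
Step 21. [r8c2∈{7}] r8c2's peers cover all but 7, so r8c2=7.
Step 22. [r5c4∈{1,5,7}] in row 5, 7 fits only at r5c4 ⇒ r5c4=7.
Step 23. [r7c2∈{1,5}] in box 7, 1 fits only at r7c2. So r7c2=1.
Step 24. [r7c5∈{5,7}] 5 has one home in row 7: r7c5, so r7c5=5.
Step 25. [r6c4∈{1,5,8}] col 4 places 5 nowhere but r6c4, so r6c4=5.
Step 26. [r5c6∈{1}] r5c6's peers cover all but 1, so r5c6=1.
Step 27. [r4c1∈{1,8}] row 4 places 1 nowhere but r4c1. So r4c1=1.
Step 28. [r6c5∈{9}] r6c5 has the single candidate 9. So r6c5=9.
Step 29. [r9c5∈{1,7}] row 9 places 7 nowhere but r9c5 ⇒ r9c5=7.
Step 30. [r4c2∈{9}] r4c2's peers cover all but 9. So r4c2=9.
Step 31. [r5c9∈{9}] r5c9 is down to just 9. So r5c9=9.
Step 32. [r6c8∈{4}] only 4 remains possible at r6c8. So r6c8=4.
Step 33. [r1c6∈{5}] only 5 remains possible at r1c6. So r1c6=5.
Step 34. [r4c4∈{8}] r4c4's peers cover all but 8, so r4c4=8.
Step 35. [r4c5∈{3}] r4c5's peers cover all but 3. So r4c5=3.
Step 36. [r9c3∈{5}] nothing but 5 survives at r9c3, so r9c3=5.
Step 37. [r7c9∈{7}] r7c9's peers cover all but 7. So r7c9=7.
Step 38. [r6c9∈{1}] only 1 remains possible at r6c9, so r6c9=1.
Step 39. [r6c3∈{7}] only 7 remains possible at r6c3. So r6c3=7.
Step 40. [r2c7∈{5}] r2c7 is down to just 5, so r2c7=5.
Step 41. [r6c1∈{8}] r6c1 has the single candidate 8. So r6c1=8.
Step 42. [r8c3∈{6}] nothing but 6 survives at r8c3, so r8c3=6.
Step 43. [r3c2∈{2}] nothing but 2 survives at r3c2 ⇒ r3c2=2.
Step 44. [r5c2∈{5}] only 5 remains possible at r5c2, so r5c2=5.
Step 45. [r2c9∈{3}] r2c9's peers cover all but 3. So r2c9=3.
Step 46. [r9c4∈{1}] nothing but 1 survives at r9c4 ⇒ r9c4=1.
Step 47. [r8c9∈{8}] only 8 remains possible at r8c9. So r8c9=8.
Step 48. [r4c7∈{6}] r4c7 is down to just 6, so r4c7=6.
Step 49. [r1c5∈{1}] r1c5's peers cover all but 1, so r1c5=1.
Step 50. [r5c7∈{2}] r5c7 is down to just 2 ⇒ r5c7=2.

Answer: 7 3 9 4 1 5 8 2 6 / 6 4 8 9 2 7 5 1 3 / 5 2 1 3 8 6 7 9 4 / 1 9 2 8 3 4 6 7 5 / 4 5 3 7 6 1 2 8 9 / 8 6 7 5 9 2 3 4 1 / 2 1 4 6 5 8 9 3 7 / 3 7 6 2 4 9 1 5 8 / 9 8 5 1 7 3 4 6 2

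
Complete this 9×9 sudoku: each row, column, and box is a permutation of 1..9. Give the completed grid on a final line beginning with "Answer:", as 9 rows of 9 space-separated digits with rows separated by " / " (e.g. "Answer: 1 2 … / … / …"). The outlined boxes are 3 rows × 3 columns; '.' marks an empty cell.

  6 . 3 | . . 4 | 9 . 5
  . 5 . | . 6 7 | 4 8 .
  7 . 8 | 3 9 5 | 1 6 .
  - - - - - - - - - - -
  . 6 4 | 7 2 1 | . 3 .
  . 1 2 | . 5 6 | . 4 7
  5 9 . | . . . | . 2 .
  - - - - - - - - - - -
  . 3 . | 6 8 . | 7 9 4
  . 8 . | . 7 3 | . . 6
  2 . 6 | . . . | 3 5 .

Step 1. [r5c7∈{8}] r5c7 has the single candidate 8. So r5c7=8.
Step 2. [r8c4∈{1,2,4,5,9}] col 4 places 5 nowhere but r8c4 ⇒ r8c4=5.
Step 3. [r7c1∈{1}] r7c1's peers cover all but 1. So r7c1=1.
Step 4. [r1c4∈{1,2,8}] in row 1, 8 fits only at r1c4, so r1c4=8.
Step 5. [r3c2∈{2,4}] r3c2 is the only open cell in row 3 admitting 4. So r3c2=4.
Step 6. [r6c4∈{4}] only 4 remains possible at r6c4 ⇒ r6c4=4.
Step 7. [r2c4∈{1,2}] across col 4, 2 lands solely at r2c4 ⇒ r2c4=2.
Step 8. [r9c4∈{1,9}] across col 4, 1 lands solely at r9c4. So r9c4=1.
Step 9. [r2c1∈{9}] r2c1's peers cover all but 9 ⇒ r2c1=9.
Step 10. [r9c2∈{7}] r9c2's peers cover all but 7 ⇒ r9c2=7.
Step 11. [r6c7∈{6}] nothing but 6 survives at r6c7. So r6c7=6.
Step 12. [r8c7∈{2}] r8c7's peers cover all but 2 ⇒ r8c7=2.
Step 13. [r4c9∈{9}] r4c9 is down to just 9, so r4c9=9.
Step 14. [r1c5∈{1}] r1c5's peers cover all but 1 ⇒ r1c5=1.
Step 15. [r9c5∈{4}] only 4 remains possible at r9c5 ⇒ r9c5=4.
Step 16. [r6c5∈{3}] only 3 remains possible at r6c5, so r6c5=3.
Step 17. [r1c2∈{2}] only 2 remains possible at r1c2 ⇒ r1c2=2.
Step 18. [r4c1∈{8}] only 8 remains possible at r4c1 ⇒ r4c1=8.
Step 19. [r1c8∈{7}] nothing but 7 survives at r1c8. So r1c8=7.
Step 20. [r8c1∈{4}] only 4 remains possible at r8c1. So r8c1=4.
Step 21. [r8c8∈{1}] r8c8's peers cover all but 1 ⇒ r8c8=1.
Step 22. [r9c6∈{9}] r9c6's peers cover all but 9, so r9c6=9.
Step 23. [r8c3∈{9}] only 9 remains possible at r8c3, so r8c3=9.
Step 24. [r5c1∈{3}] r5c1 has the single candidate 3 ⇒ r5c1=3.
Step 25. [r7c6∈{2}] nothing but 2 survives at r7c6 ⇒ r7c6=2.
Step 26. [r2c9∈{3}] r2c9's peers cover all but 3. So r2c9=3.
Step 27. [r2c3∈{1}] nothing but 1 survives at r2c3 ⇒ r2c3=1.
Step 28. [r6c9∈{1}] r6c9's peers cover all but 1 ⇒ r6c9=1.
Step 29. [r4c7∈{5}] r4c7's peers cover all but 5. So r4c7=5.
Step 30. [r7c3∈{5}] r7c3 has the single candidate 5, so r7c3=5.
Step 31. [r6c3∈{7}] r6c3's peers cover all but 7. So r6c3=7.
Step 32. [r5c4∈{9}] r5c4's peers cover all but 9, so r5c4=9.
Step 33. [r6c6∈{8}] r6c6 is down to just 8 ⇒ r6c6=8.
Step 34. [r9c9∈{8}] r9c9 is down to just 8, so r9c9=8.
Step 35. [r3c9∈{2}] only 2 remains possible at r3c9 ⇒ r3c9=2.

Answer: 6 2 3 8 1 4 9 7 5 / 9 5 1 2 6 7 4 8 3 / 7 4 8 3 9 5 1 6 2 / 8 6 4 7 2 1 5 3 9 / 3 1 2 9 5 6 8 4 7 / 5 9 7 4 3 8 6 2 1 / 1 3 5 6 8 2 7 9 4 / 4 8 9 5 7 3 2 1 6 / 2 7 6 1 4 9 3 5 8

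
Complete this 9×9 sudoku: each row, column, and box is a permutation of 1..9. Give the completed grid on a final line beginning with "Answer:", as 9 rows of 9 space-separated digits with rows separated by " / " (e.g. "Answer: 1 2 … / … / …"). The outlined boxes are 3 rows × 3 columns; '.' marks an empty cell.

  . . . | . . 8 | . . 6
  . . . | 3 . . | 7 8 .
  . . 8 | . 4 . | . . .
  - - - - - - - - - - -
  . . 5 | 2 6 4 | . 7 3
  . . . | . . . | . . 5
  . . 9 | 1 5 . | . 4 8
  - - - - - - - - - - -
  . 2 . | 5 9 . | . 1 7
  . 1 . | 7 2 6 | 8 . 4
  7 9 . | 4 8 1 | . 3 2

Step 1. [r1c7∈{1,2,3,4,5,9}] r1c7 is the only open cell in col 7 admitting 4, so r1c7=4.
Step 2. [r5c8∈{2,6,9}] 6 has one home in col 8: r5c8, so r5c8=6.
Step 3. [r3c7∈{1,2,3,5,9}] r3c7 is the only open cell in col 7 admitting 3. So r3c7=3.
Step 4. [r1c4∈{9}] r1c4 is down to just 9 ⇒ r1c4=9.
Step 5. [r5c5∈{3,7}] 3 has one home in col 5: r5c5. So r5c5=3.
Step 6. [r7c1∈{3,4,6,8}] across row 7, 8 lands solely at r7c1 ⇒ r7c1=8.
Step 7. [r4c1∈{1}] only 1 remains possible at r4c1 ⇒ r4c1=1.
Step 8. [r8c1∈{3,5}] in box 7, 5 fits only at r8c1, so r8c1=5.
Step 9. [r7c3∈{3,4,6}] in row 7, 4 fits only at r7c3. So r7c3=4.
Step 10. [r1c5∈{1,7}] col 5 places 7 nowhere but r1c5 ⇒ r1c5=7.
Step 11. [r3c2∈{5,6,7}] across row 3, 7 lands solely at r3c2 ⇒ r3c2=7.
Step 12. [r1c3∈{1,2,3}] across row 1, 1 lands solely at r1c3 ⇒ r1c3=1.
Step 13. [r9c3∈{6}] nothing but 6 survives at r9c3, so r9c3=6.
Step 14. [r2c3∈{2}] r2c3's peers cover all but 2, so r2c3=2.
Step 15. [r1c1∈{3}] only 3 remains possible at r1c1, so r1c1=3.
Step 16. [r1c2∈{5}] r1c2's peers cover all but 5 ⇒ r1c2=5.
Step 17. [r3c8∈{2,5,9}] across col 8, 5 lands solely at r3c8, so r3c8=5.
Step 18. [r3c9∈{1,9}] 1 has one home in row 3: r3c9. So r3c9=1.
Step 19. [r3c1∈{6,9}] 9 has one home in row 3: r3c1, so r3c1=9.
Step 20. [r5c6∈{7,9}] in col 6, 9 fits only at r5c6 ⇒ r5c6=9.
Step 21. [r6c7∈{2}] r6c7 has the single candidate 2. So r6c7=2.
Step 22. [r6c1∈{6}] r6c1 is down to just 6, so r6c1=6.
Step 23. [r2c1∈{4}] nothing but 4 survives at r2c1, so r2c1=4.
Step 24. [r5c4∈{8}] r5c4 is down to just 8. So r5c4=8.
Step 25. [r2c2∈{6}] r2c2 has the single candidate 6. So r2c2=6.
Step 26. [r4c7∈{9}] r4c7 is down to just 9 ⇒ r4c7=9.
Step 27. [r6c2∈{3}] nothing but 3 survives at r6c2 ⇒ r6c2=3.
Step 28. [r9c7∈{5}] r9c7 has the single candidate 5 ⇒ r9c7=5.
Step 29. [r5c2∈{4}] nothing but 4 survives at r5c2, so r5c2=4.
Step 30. [r8c8∈{9}] r8c8 is down to just 9 ⇒ r8c8=9.
Step 31. [r3c6∈{2}] r3c6 is down to just 2. So r3c6=2.
Step 32. [r4c2∈{8}] nothing but 8 survives at r4c2. So r4c2=8.
Step 33. [r5c1∈{2}] nothing but 2 survives at r5c1 ⇒ r5c1=2.
Step 34. [r2c6∈{5}] r2c6 is down to just 5, so r2c6=5.
Step 35. [r1c8∈{2}] only 2 remains possible at r1c8, so r1c8=2.
Step 36. [r6c6∈{7}] r6c6's peers cover all but 7. So r6c6=7.
Step 37. [r8c3∈{3}] r8c3 has the single candidate 3. So r8c3=3.
Step 38. [r2c9∈{9}] nothing but 9 survives at r2c9, so r2c9=9.
Step 39. [r5c7∈{1}] only 1 remains possible at r5c7 ⇒ r5c7=1.
Step 40. [r5c3∈{7}] nothing but 7 survives at r5c3, so r5c3=7.
Step 41. [r7c6∈{3}] r7c6's peers cover all but 3 ⇒ r7c6=3.
Step 42. [r3c4∈{6}] nothing but 6 survives at r3c4, so r3c4=6.
Step 43. [r7c7∈{6}] r7c7 is down to just 6. So r7c7=6.
Step 44. [r2c5∈{1}] nothing but 1 survives at r2c5. So r2c5=1.

Answer: 3 5 1 9 7 8 4 2 6 / 4 6 2 3 1 5 7 8 9 / 9 7 8 6 4 2 3 5 1 / 1 8 5 2 6 4 9 7 3 / 2 4 7 8 3 9 1 6 5 / 6 3 9 1 5 7 2 4 8 / 8 2 4 5 9 3 6 1 7 / 5 1 3 7 2 6 8 9 4 / 7 9 6 4 8 1 5 3 2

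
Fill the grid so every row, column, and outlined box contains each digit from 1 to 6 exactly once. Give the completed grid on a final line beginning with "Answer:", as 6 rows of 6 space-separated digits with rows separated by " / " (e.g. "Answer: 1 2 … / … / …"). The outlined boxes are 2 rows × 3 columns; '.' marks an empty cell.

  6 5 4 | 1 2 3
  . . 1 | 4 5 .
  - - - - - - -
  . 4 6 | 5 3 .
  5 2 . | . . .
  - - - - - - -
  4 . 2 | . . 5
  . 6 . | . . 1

Step 1. [r6c1∈{3}] nothing but 3 survives at r6c1. So r6c1=3.
Step 2. [r4c4∈{6}] r4c4's peers cover all but 6. So r4c4=6.
Step 3. [r6c5∈{4}] only 4 remains possible at r6c5 ⇒ r6c5=4.
Step 4. [r5c2∈{1}] nothing but 1 survives at r5c2. So r5c2=1.
Step 5. [r6c3∈{5}] r6c3 has the single candidate 5, so r6c3=5.
Step 6. [r3c6∈{2}] r3c6 is down to just 2, so r3c6=2.
Step 7. [r4c6∈{4}] nothing but 4 survives at r4c6 ⇒ r4c6=4.
Step 8. [r5c4∈{3}] r5c4's peers cover all but 3. So r5c4=3.
Step 9. [r4c3∈{3}] r4c3's peers cover all but 3. So r4c3=3.
Step 10. [r6c4∈{2}] nothing but 2 survives at r6c4. So r6c4=2.
Step 11. [r4c5∈{1}] only 1 remains possible at r4c5. So r4c5=1.
Step 12. [r2c2∈{3}] only 3 remains possible at r2c2, so r2c2=3.
Step 13. [r2c1∈{2}] r2c1 is down to just 2 ⇒ r2c1=2.
Step 14. [r2c6∈{6}] r2c6 is down to just 6 ⇒ r2c6=6.
Step 15. [r3c1∈{1}] r3c1 is down to just 1, so r3c1=1.
Step 16. [r5c5∈{6}] r5c5's peers cover all but 6, so r5c5=6.

Answer: 6 5 4 1 2 3 / 2 3 1 4 5 6 / 1 4 6 5 3 2 / 5 2 3 6 1 4 / 4 1 2 3 6 5 / 3 6 5 2 4 1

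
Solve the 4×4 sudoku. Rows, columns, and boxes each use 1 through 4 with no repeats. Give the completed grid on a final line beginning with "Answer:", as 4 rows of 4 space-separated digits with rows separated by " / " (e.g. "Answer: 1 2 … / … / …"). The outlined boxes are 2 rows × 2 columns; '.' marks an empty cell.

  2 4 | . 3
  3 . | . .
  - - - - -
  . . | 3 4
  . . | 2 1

Step 1. [r2c2∈{1}] nothing but 1 survives at r2c2. So r2c2=1.
Step 2. [r3c1∈{1}] r3c1 has the single candidate 1. So r3c1=1.
Step 3. [r4c1∈{4}] r4c1 has the single candidate 4, so r4c1=4.
Step 4. [r1c3∈{1}] r1c3 has the single candidate 1, so r1c3=1.
Step 5. [r2c4∈{2}] r2c4 has the single candidate 2. So r2c4=2.
Step 6. [r3c2∈{2}] r3c2 is down to just 2, so r3c2=2.
Step 7. [r4c2∈{3}] only 3 remains possible at r4c2 ⇒ r4c2=3.
Step 8. [r2c3∈{4}] r2c3's peers cover all but 4. So r2c3=4.

Answer: 2 4 1 3 / 3 1 4 2 / 1 2 3 4 / 4 3 2 1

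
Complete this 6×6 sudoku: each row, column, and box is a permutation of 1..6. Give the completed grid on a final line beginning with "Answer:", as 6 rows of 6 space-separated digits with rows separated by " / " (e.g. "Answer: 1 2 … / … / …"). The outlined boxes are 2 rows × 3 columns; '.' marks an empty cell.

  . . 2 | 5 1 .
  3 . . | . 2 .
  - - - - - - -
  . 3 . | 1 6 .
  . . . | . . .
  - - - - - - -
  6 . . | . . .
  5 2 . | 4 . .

Step 1. [r4c5∈{3,4,5}] in col 5, 4 fits only at r4c5. So r4c5=4.
Step 2. [r1c6∈{3,4,6}] 3 has one home in row 1: r1c6 ⇒ r1c6=3.
Step 3. [r1c2∈{4,6}] across row 1, 6 lands solely at r1c2, so r1c2=6.
Step 4. [r4c1∈{1,2}] r4c1 is the only open cell in col 1 admitting 1 ⇒ r4c1=1.
Step 5. [r4c2∈{5}] r4c2's peers cover all but 5 ⇒ r4c2=5.
Step 6. [r6c5∈{3}] nothing but 3 survives at r6c5, so r6c5=3.
Step 7. [r6c3∈{1}] r6c3's peers cover all but 1 ⇒ r6c3=1.
Step 8. [r2c6∈{4,6}] across col 6, 4 lands solely at r2c6 ⇒ r2c6=4.
Step 9. [r4c6∈{2}] nothing but 2 survives at r4c6. So r4c6=2.
Step 10. [r3c3∈{4}] nothing but 4 survives at r3c3. So r3c3=4.
Step 11. [r3c6∈{5}] only 5 remains possible at r3c6, so r3c6=5.
Step 12. [r5c2∈{4}] nothing but 4 survives at r5c2, so r5c2=4.
Step 13. [r1c1∈{4}] only 4 remains possible at r1c1 ⇒ r1c1=4.
Step 14. [r5c5∈{5}] r5c5 is down to just 5. So r5c5=5.
Step 15. [r2c3∈{5}] r2c3 has the single candidate 5. So r2c3=5.
Step 16. [r4c4∈{3}] only 3 remains possible at r4c4, so r4c4=3.
Step 17. [r5c3∈{3}] nothing but 3 survives at r5c3. So r5c3=3.
Step 18. [r3c1∈{2}] r3c1 is down to just 2. So r3c1=2.
Step 19. [r5c6∈{1}] only 1 remains possible at r5c6 ⇒ r5c6=1.
Step 20. [r6c6∈{6}] only 6 remains possible at r6c6, so r6c6=6.
Step 21. [r4c3∈{6}] r4c3's peers cover all but 6. So r4c3=6.
Step 22. [r2c2∈{1}] only 1 remains possible at r2c2 ⇒ r2c2=1.
Step 23. [r2c4∈{6}] r2c4 has the single candidate 6 ⇒ r2c4=6.
Step 24. [r5c4∈{2}] r5c4 has the single candidate 2, so r5c4=2.

Answer: 4 6 2 5 1 3 / 3 1 5 6 2 4 / 2 3 4 1 6 5 / 1 5 6 3 4 2 / 6 4 3 2 5 1 / 5 2 1 4 3 6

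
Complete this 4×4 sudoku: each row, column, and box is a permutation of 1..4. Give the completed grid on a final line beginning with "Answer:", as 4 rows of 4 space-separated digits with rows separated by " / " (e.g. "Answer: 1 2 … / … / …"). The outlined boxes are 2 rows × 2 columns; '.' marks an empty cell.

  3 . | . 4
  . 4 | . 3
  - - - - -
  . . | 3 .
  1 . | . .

Step 1. [r3c2∈{2}] r3c2 is down to just 2, so r3c2=2.
Step 2. [r1c3∈{1,2}] r1c3 is the only open cell in row 1 admitting 2, so r1c3=2.
Step 3. [r3c4∈{1}] only 1 remains possible at r3c4, so r3c4=1.
Step 4. [r2c3∈{1}] r2c3 is down to just 1. So r2c3=1.
Step 5. [r4c4∈{2}] r4c4's peers cover all but 2. So r4c4=2.
Step 6. [r2c1∈{2}] r2c1 has the single candidate 2. So r2c1=2.
Step 7. [r1c2∈{1}] nothing but 1 survives at r1c2, so r1c2=1.
Step 8. [r4c2∈{3}] nothing but 3 survives at r4c2, so r4c2=3.
Step 9. [r4c3∈{4}] r4c3 is down to just 4. So r4c3=4.
Step 10. [r3c1∈{4}] r3c1's peers cover all but 4 ⇒ r3c1=4.

Answer: 3 1 2 4 / 2 4 1 3 / 4 2 3 1 / 1 3 4 2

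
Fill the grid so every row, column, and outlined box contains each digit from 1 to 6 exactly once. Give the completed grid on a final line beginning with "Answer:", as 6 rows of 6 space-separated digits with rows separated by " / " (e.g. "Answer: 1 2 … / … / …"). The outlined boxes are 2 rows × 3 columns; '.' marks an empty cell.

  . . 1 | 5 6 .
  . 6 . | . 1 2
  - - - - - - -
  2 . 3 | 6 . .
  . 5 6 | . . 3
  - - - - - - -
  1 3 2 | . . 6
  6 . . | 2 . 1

Step 1. [r4c1∈{4}] r4c1 is down to just 4. So r4c1=4.
Step 2. [r5c5∈{4,5}] across row 5, 5 lands solely at r5c5. So r5c5=5.
Step 3. [r1c6∈{4}] r1c6's peers cover all but 4. So r1c6=4.
Step 4. [r2c3∈{4,5}] row 2 places 4 nowhere but r2c3, so r2c3=4.
Step 5. [r6c2∈{4}] only 4 remains possible at r6c2. So r6c2=4.
Step 6. [r2c4∈{3}] only 3 remains possible at r2c4, so r2c4=3.
Step 7. [r6c5∈{3}] r6c5's peers cover all but 3, so r6c5=3.
Step 8. [r4c5∈{2}] r4c5 has the single candidate 2. So r4c5=2.
Step 9. [r4c4∈{1}] nothing but 1 survives at r4c4. So r4c4=1.
Step 10. [r3c2∈{1}] only 1 remains possible at r3c2. So r3c2=1.
Step 11. [r2c1∈{5}] r2c1's peers cover all but 5 ⇒ r2c1=5.
Step 12. [r1c1∈{3}] r1c1 is down to just 3, so r1c1=3.
Step 13. [r3c6∈{5}] r3c6 has the single candidate 5. So r3c6=5.
Step 14. [r6c3∈{5}] r6c3 has the single candidate 5, so r6c3=5.
Step 15. [r5c4∈{4}] only 4 remains possible at r5c4, so r5c4=4.
Step 16. [r1c2∈{2}] only 2 remains possible at r1c2 ⇒ r1c2=2.
Step 17. [r3c5∈{4}] only 4 remains possible at r3c5, so r3c5=4.

Answer: 3 2 1 5 6 4 / 5 6 4 3 1 2 / 2 1 3 6 4 5 / 4 5 6 1 2 3 / 1 3 2 4 5 6 / 6 4 5 2 3 1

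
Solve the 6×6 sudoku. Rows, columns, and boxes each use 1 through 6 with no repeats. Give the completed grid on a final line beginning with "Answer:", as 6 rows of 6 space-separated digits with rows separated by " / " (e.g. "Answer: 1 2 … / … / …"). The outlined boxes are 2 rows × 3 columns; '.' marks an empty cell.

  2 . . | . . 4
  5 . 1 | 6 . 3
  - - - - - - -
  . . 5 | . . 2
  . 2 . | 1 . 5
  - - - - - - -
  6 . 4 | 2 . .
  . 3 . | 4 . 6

Step 1. [r5c5∈{1,3,5}] row 5 places 3 nowhere but r5c5 ⇒ r5c5=3.
Step 2. [r6c1∈{1}] only 1 remains possible at r6c1. So r6c1=1.
Step 3. [r3c2∈{1,4,6}] r3c2 is the only open cell in row 3 admitting 1, so r3c2=1.
Step 4. [r4c3∈{3,6}] r4c3 is the only open cell in box 3 admitting 6 ⇒ r4c3=6.
Step 5. [r4c5∈{4}] r4c5 has the single candidate 4, so r4c5=4.
Step 6. [r1c4∈{5}] only 5 remains possible at r1c4. So r1c4=5.
Step 7. [r4c1∈{3}] only 3 remains possible at r4c1, so r4c1=3.
Step 8. [r3c5∈{6}] nothing but 6 survives at r3c5. So r3c5=6.
Step 9. [r3c1∈{4}] only 4 remains possible at r3c1, so r3c1=4.
Step 10. [r2c2∈{4}] r2c2 is down to just 4 ⇒ r2c2=4.
Step 11. [r3c4∈{3}] nothing but 3 survives at r3c4 ⇒ r3c4=3.
Step 12. [r5c6∈{1}] r5c6's peers cover all but 1. So r5c6=1.
Step 13. [r2c5∈{2}] r2c5's peers cover all but 2. So r2c5=2.
Step 14. [r1c5∈{1}] r1c5 has the single candidate 1 ⇒ r1c5=1.
Step 15. [r5c2∈{5}] nothing but 5 survives at r5c2. So r5c2=5.
Step 16. [r1c3∈{3}] r1c3 has the single candidate 3 ⇒ r1c3=3.
Step 17. [r6c5∈{5}] r6c5's peers cover all but 5 ⇒ r6c5=5.
Step 18. [r6c3∈{2}] r6c3 is down to just 2 ⇒ r6c3=2.
Step 19. [r1c2∈{6}] r1c2 has the single candidate 6 ⇒ r1c2=6.

Answer: 2 6 3 5 1 4 / 5 4 1 6 2 3 / 4 1 5 3 6 2 / 3 2 6 1 4 5 / 6 5 4 2 3 1 / 1 3 2 4 5 6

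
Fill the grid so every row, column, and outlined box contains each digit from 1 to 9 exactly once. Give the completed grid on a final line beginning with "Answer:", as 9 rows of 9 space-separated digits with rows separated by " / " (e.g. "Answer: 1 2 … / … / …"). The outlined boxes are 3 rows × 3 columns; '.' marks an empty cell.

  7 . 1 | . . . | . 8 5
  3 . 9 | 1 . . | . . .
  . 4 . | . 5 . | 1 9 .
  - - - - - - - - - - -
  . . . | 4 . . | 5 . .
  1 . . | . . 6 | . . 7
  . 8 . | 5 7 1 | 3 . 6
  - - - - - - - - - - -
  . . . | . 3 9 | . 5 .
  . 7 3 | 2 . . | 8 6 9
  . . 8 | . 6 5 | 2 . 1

Step 1. [r6c1∈{2,4,9}] row 6 places 9 nowhere but r6c1, so r6c1=9.
Step 2. [r7c9∈{4}] r7c9 has the single candidate 4, so r7c9=4.
Step 3. [r2c9∈{2}] r2c9's peers cover all but 2 ⇒ r2c9=2.
Step 4. [r4c5∈{2,8,9}] across row 4, 9 lands solely at r4c5. So r4c5=9.
Step 5. [r8c6∈{4}] r8c6's peers cover all but 4. So r8c6=4.
Step 6. [r3c1∈{2,6,8}] col 1 places 8 nowhere but r3c1, so r3c1=8.
Step 7. [r7c7∈{7}] only 7 remains possible at r7c7. So r7c7=7.
Step 8. [r5c3∈{2,4,5}] r5c3 is the only open cell in col 3 admitting 5, so r5c3=5.
Step 9. [r4c3∈{2,6,7}] row 4 places 7 nowhere but r4c3, so r4c3=7.
Step 10. [r6c3∈{2,4}] r6c3 is the only open cell in col 3 admitting 4. So r6c3=4.
Step 11. [r7c2∈{1,2,6}] 1 has one home in row 7: r7c2 ⇒ r7c2=1.
Step 12. [r3c9∈{3}] r3c9's peers cover all but 3, so r3c9=3.
Step 13. [r1c4∈{3,6,9}] row 1 places 9 nowhere but r1c4, so r1c4=9.
Step 14. [r5c4∈{3,8}] 3 has one home in col 4: r5c4 ⇒ r5c4=3.
Step 15. [r5c2∈{2}] r5c2 is down to just 2 ⇒ r5c2=2.
Step 16. [r4c6∈{2,8}] in box 5, 2 fits only at r4c6 ⇒ r4c6=2.
Step 17. [r1c2∈{6}] r1c2 has the single candidate 6 ⇒ r1c2=6.
Step 18. [r1c7∈{4}] r1c7 has the single candidate 4 ⇒ r1c7=4.
Step 19. [r7c1∈{2,6}] col 1 places 2 nowhere but r7c1, so r7c1=2.
Step 20. [r3c6∈{7}] only 7 remains possible at r3c6. So r3c6=7.
Step 21. [r2c5∈{4,8}] 4 has one home in row 2: r2c5. So r2c5=4.
Step 22. [r2c8∈{7}] r2c8 is down to just 7. So r2c8=7.
Step 23. [r1c6∈{3}] nothing but 3 survives at r1c6, so r1c6=3.
Step 24. [r2c7∈{6}] nothing but 6 survives at r2c7, so r2c7=6.
Step 25. [r3c4∈{6}] only 6 remains possible at r3c4, so r3c4=6.
Step 26. [r7c3∈{6}] nothing but 6 survives at r7c3, so r7c3=6.
Step 27. [r4c1∈{6}] nothing but 6 survives at r4c1 ⇒ r4c1=6.
Step 28. [r4c9∈{8}] r4c9 is down to just 8. So r4c9=8.
Step 29. [r5c7∈{9}] r5c7's peers cover all but 9, so r5c7=9.
Step 30. [r6c8∈{2}] r6c8's peers cover all but 2 ⇒ r6c8=2.
Step 31. [r1c5∈{2}] nothing but 2 survives at r1c5. So r1c5=2.
Step 32. [r8c1∈{5}] r8c1 is down to just 5, so r8c1=5.
Step 33. [r5c8∈{4}] r5c8 has the single candidate 4. So r5c8=4.
Step 34. [r5c5∈{8}] r5c5 is down to just 8. So r5c5=8.
Step 35. [r2c6∈{8}] r2c6 has the single candidate 8, so r2c6=8.
Step 36. [r4c8∈{1}] only 1 remains possible at r4c8, so r4c8=1.
Step 37. [r7c4∈{8}] only 8 remains possible at r7c4 ⇒ r7c4=8.
Step 38. [r8c5∈{1}] r8c5's peers cover all but 1. So r8c5=1.
Step 39. [r4c2∈{3}] only 3 remains possible at r4c2 ⇒ r4c2=3.
Step 40. [r9c8∈{3}] r9c8 is down to just 3, so r9c8=3.
Step 41. [r9c4∈{7}] only 7 remains possible at r9c4 ⇒ r9c4=7.
Step 42. [r9c2∈{9}] nothing but 9 survives at r9c2 ⇒ r9c2=9.
Step 43. [r2c2∈{5}] only 5 remains possible at r2c2, so r2c2=5.
Step 44. [r3c3∈{2}] r3c3 is down to just 2 ⇒ r3c3=2.
Step 45. [r9c1∈{4}] r9c1 has the single candidate 4. So r9c1=4.

Answer: 7 6 1 9 2 3 4 8 5 / 3 5 9 1 4 8 6 7 2 / 8 4 2 6 5 7 1 9 3 / 6 3 7 4 9 2 5 1 8 / 1 2 5 3 8 6 9 4 7 / 9 8 4 5 7 1 3 2 6 / 2 1 6 8 3 9 7 5 4 / 5 7 3 2 1 4 8 6 9 / 4 9 8 7 6 5 2 3 1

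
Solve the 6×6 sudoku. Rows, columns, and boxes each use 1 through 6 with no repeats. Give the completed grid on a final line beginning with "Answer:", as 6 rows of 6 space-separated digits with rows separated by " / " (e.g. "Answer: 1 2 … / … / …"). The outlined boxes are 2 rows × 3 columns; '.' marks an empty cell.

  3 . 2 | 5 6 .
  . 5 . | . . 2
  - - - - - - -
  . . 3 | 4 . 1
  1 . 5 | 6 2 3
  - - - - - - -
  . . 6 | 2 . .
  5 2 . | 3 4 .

Step 1. [r2c3∈{1,4}] r2c3 is the only open cell in col 3 admitting 4. So r2c3=4.
Step 2. [r5c5∈{1,5}] in box 6, 1 fits only at r5c5 ⇒ r5c5=1.
Step 3. [r5c2∈{3,4}] r5c2 is the only open cell in row 5 admitting 3 ⇒ r5c2=3.
Step 4. [r2c1∈{6}] r2c1's peers cover all but 6. So r2c1=6.
Step 5. [r2c5∈{3}] only 3 remains possible at r2c5. So r2c5=3.
Step 6. [r1c2∈{1}] r1c2 is down to just 1, so r1c2=1.
Step 7. [r5c1∈{4}] nothing but 4 survives at r5c1 ⇒ r5c1=4.
Step 8. [r2c4∈{1}] r2c4 has the single candidate 1. So r2c4=1.
Step 9. [r1c6∈{4}] r1c6 is down to just 4, so r1c6=4.
Step 10. [r6c3∈{1}] r6c3's peers cover all but 1. So r6c3=1.
Step 11. [r5c6∈{5}] r5c6 is down to just 5. So r5c6=5.
Step 12. [r4c2∈{4}] r4c2 has the single candidate 4. So r4c2=4.
Step 13. [r3c2∈{6}] r3c2 is down to just 6, so r3c2=6.
Step 14. [r6c6∈{6}] r6c6's peers cover all but 6. So r6c6=6.
Step 15. [r3c5∈{5}] nothing but 5 survives at r3c5, so r3c5=5.
Step 16. [r3c1∈{2}] r3c1 has the single candidate 2, so r3c1=2.

Answer: 3 1 2 5 6 4 / 6 5 4 1 3 2 / 2 6 3 4 5 1 / 1 4 5 6 2 3 / 4 3 6 2 1 5 / 5 2 1 3 4 6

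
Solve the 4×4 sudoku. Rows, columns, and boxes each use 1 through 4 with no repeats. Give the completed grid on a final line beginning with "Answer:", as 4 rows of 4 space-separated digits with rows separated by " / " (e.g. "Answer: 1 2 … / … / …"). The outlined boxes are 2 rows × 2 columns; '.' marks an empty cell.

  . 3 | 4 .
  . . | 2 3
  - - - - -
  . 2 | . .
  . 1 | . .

Step 1. [r1c4∈{1}] r1c4's peers cover all but 1 ⇒ r1c4=1.
Step 2. [r4c3∈{3}] r4c3 is down to just 3, so r4c3=3.
Step 3. [r4c1∈{4}] only 4 remains possible at r4c1, so r4c1=4.
Step 4. [r1c1∈{2}] r1c1's peers cover all but 2 ⇒ r1c1=2.
Step 5. [r2c1∈{1}] only 1 remains possible at r2c1 ⇒ r2c1=1.
Step 6. [r4c4∈{2}] r4c4 is down to just 2 ⇒ r4c4=2.
Step 7. [r3c1∈{3}] nothing but 3 survives at r3c1, so r3c1=3.
Step 8. [r3c4∈{4}] r3c4 is down to just 4 ⇒ r3c4=4.
Step 9. [r3c3∈{1}] r3c3 has the single candidate 1 ⇒ r3c3=1.
Step 10. [r2c2∈{4}] only 4 remains possible at r2c2, so r2c2=4.

Answer: 2 3 4 1 / 1 4 2 3 / 3 2 1 4 / 4 1 3 2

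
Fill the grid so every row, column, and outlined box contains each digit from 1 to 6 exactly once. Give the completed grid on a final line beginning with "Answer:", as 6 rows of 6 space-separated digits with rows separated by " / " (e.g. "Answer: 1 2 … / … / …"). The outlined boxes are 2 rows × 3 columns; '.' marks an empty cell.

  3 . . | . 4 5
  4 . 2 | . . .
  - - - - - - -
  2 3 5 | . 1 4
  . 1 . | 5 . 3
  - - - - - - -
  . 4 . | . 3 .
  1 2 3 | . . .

Step 1. [r2c5∈{6}] only 6 remains possible at r2c5 ⇒ r2c5=6.
Step 2. [r5c3∈{6}] only 6 remains possible at r5c3 ⇒ r5c3=6.
Step 3. [r2c6∈{1}] r2c6 is down to just 1, so r2c6=1.
Step 4. [r3c4∈{6}] r3c4 is down to just 6. So r3c4=6.
Step 5. [r5c6∈{2}] r5c6 has the single candidate 2, so r5c6=2.
Step 6. [r4c3∈{4}] r4c3's peers cover all but 4, so r4c3=4.
Step 7. [r2c4∈{3}] r2c4 is down to just 3. So r2c4=3.
Step 8. [r1c4∈{2}] nothing but 2 survives at r1c4 ⇒ r1c4=2.
Step 9. [r4c5∈{2}] r4c5 has the single candidate 2 ⇒ r4c5=2.
Step 10. [r5c1∈{5}] only 5 remains possible at r5c1, so r5c1=5.
Step 11. [r1c2∈{6}] only 6 remains possible at r1c2 ⇒ r1c2=6.
Step 12. [r5c4∈{1}] r5c4 has the single candidate 1. So r5c4=1.
Step 13. [r6c6∈{6}] only 6 remains possible at r6c6. So r6c6=6.
Step 14. [r4c1∈{6}] r4c1 is down to just 6, so r4c1=6.
Step 15. [r1c3∈{1}] r1c3 is down to just 1 ⇒ r1c3=1.
Step 16. [r6c4∈{4}] r6c4's peers cover all but 4. So r6c4=4.
Step 17. [r2c2∈{5}] r2c2's peers cover all but 5. So r2c2=5.
Step 18. [r6c5∈{5}] nothing but 5 survives at r6c5 ⇒ r6c5=5.

Answer: 3 6 1 2 4 5 / 4 5 2 3 6 1 / 2 3 5 6 1 4 / 6 1 4 5 2 3 / 5 4 6 1 3 2 / 1 2 3 4 5 6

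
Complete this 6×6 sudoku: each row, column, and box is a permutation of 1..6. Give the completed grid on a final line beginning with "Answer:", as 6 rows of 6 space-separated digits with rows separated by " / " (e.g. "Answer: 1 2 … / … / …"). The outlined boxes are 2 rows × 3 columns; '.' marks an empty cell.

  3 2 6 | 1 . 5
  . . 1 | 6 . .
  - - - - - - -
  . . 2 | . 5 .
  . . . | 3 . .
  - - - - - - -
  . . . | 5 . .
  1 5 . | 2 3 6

Step 1. [r2c2∈{4}] r2c2 has the single candidate 4 ⇒ r2c2=4.
Step 2. [r4c5∈{1,2,4,6}] col 5 places 6 nowhere but r4c5 ⇒ r4c5=6.
Step 3. [r6c3∈{4}] nothing but 4 survives at r6c3, so r6c3=4.
Step 4. [r4c6∈{1,2,4}] r4c6 is the only open cell in row 4 admitting 2. So r4c6=2.
Step 5. [r3c2∈{1,3,6}] across row 3, 3 lands solely at r3c2, so r3c2=3.
Step 6. [r5c5∈{1,4}] 1 has one home in col 5: r5c5, so r5c5=1.
Step 7. [r3c1∈{4,6}] row 3 places 6 nowhere but r3c1, so r3c1=6.
Step 8. [r2c1∈{5}] r2c1 has the single candidate 5. So r2c1=5.
Step 9. [r3c4∈{4}] r3c4 has the single candidate 4, so r3c4=4.
Step 10. [r4c2∈{1}] r4c2 has the single candidate 1, so r4c2=1.
Step 11. [r2c6∈{3}] only 3 remains possible at r2c6, so r2c6=3.
Step 12. [r5c1∈{2}] r5c1 has the single candidate 2, so r5c1=2.
Step 13. [r5c2∈{6}] only 6 remains possible at r5c2. So r5c2=6.
Step 14. [r4c3∈{5}] r4c3's peers cover all but 5, so r4c3=5.
Step 15. [r5c6∈{4}] r5c6's peers cover all but 4. So r5c6=4.
Step 16. [r1c5∈{4}] nothing but 4 survives at r1c5 ⇒ r1c5=4.
Step 17. [r3c6∈{1}] r3c6's peers cover all but 1. So r3c6=1.
Step 18. [r2c5∈{2}] r2c5 has the single candidate 2, so r2c5=2.
Step 19. [r4c1∈{4}] r4c1 is down to just 4, so r4c1=4.
Step 20. [r5c3∈{3}] r5c3's peers cover all but 3, so r5c3=3.

Answer: 3 2 6 1 4 5 / 5 4 1 6 2 3 / 6 3 2 4 5 1 / 4 1 5 3 6 2 / 2 6 3 5 1 4 / 1 5 4 2 3 6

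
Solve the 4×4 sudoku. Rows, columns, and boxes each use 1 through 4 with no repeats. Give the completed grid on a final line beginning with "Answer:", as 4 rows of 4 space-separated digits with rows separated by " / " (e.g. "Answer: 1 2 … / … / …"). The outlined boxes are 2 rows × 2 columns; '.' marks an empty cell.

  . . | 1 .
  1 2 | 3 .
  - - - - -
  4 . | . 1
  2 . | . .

Step 1. [r3c2∈{3}] r3c2 has the single candidate 3, so r3c2=3.
Step 2. [r2c4∈{4}] r2c4 has the single candidate 4, so r2c4=4.
Step 3. [r1c1∈{3}] r1c1 has the single candidate 3. So r1c1=3.
Step 4. [r4c2∈{1}] nothing but 1 survives at r4c2. So r4c2=1.
Step 5. [r1c2∈{4}] r1c2's peers cover all but 4 ⇒ r1c2=4.
Step 6. [r1c4∈{2}] nothing but 2 survives at r1c4, so r1c4=2.
Step 7. [r4c4∈{3}] r4c4's peers cover all but 3, so r4c4=3.
Step 8. [r4c3∈{4}] r4c3 is down to just 4, so r4c3=4.
Step 9. [r3c3∈{2}] r3c3 has the single candidate 2. So r3c3=2.

Answer: 3 4 1 2 / 1 2 3 4 / 4 3 2 1 / 2 1 4 3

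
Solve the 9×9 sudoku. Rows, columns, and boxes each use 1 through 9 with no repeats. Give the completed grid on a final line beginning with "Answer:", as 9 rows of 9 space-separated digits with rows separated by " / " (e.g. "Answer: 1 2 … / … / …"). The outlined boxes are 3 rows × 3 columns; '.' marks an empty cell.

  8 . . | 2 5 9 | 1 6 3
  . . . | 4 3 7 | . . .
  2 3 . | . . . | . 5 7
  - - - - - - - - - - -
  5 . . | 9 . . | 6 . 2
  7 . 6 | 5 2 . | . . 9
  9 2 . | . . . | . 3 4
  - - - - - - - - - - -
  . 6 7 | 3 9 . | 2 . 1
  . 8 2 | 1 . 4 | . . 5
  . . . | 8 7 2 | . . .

Step 1. [r5c7∈{8}] nothing but 8 survives at r5c7. So r5c7=8.
Step 2. [r2c7∈{9}] only 9 remains possible at r2c7. So r2c7=9.
Step 3. [r5c2∈{1,4}] r5c2 is the only open cell in row 5 admitting 4, so r5c2=4.
Step 4. [r4c2∈{1}] only 1 remains possible at r4c2. So r4c2=1.
Step 5. [r3c4∈{6}] only 6 remains possible at r3c4. So r3c4=6.
Step 6. [r3c3∈{1,4,9}] r3c3 is the only open cell in row 3 admitting 9. So r3c3=9.
Step 7. [r4c3∈{3,8}] across box 4, 3 lands solely at r4c3. So r4c3=3.
Step 8. [r4c6∈{8}] r4c6 is down to just 8. So r4c6=8.
Step 9. [r3c6∈{1}] r3c6's peers cover all but 1. So r3c6=1.
Step 10. [r7c1∈{4}] r7c1 is down to just 4. So r7c1=4.
Step 11. [r9c8∈{4,9}] col 8 places 4 nowhere but r9c8 ⇒ r9c8=4.
Step 12. [r8c1∈{3}] r8c1 is down to just 3, so r8c1=3.
Step 13. [r8c7∈{7}] r8c7 is down to just 7. So r8c7=7.
Step 14. [r2c2∈{5}] only 5 remains possible at r2c2. So r2c2=5.
Step 15. [r9c1∈{1}] r9c1's peers cover all but 1. So r9c1=1.
Step 16. [r8c5∈{6}] only 6 remains possible at r8c5 ⇒ r8c5=6.
Step 17. [r2c8∈{2,8}] r2c8 is the only open cell in row 2 admitting 2. So r2c8=2.
Step 18. [r2c3∈{1}] only 1 remains possible at r2c3. So r2c3=1.
Step 19. [r1c3∈{4}] r1c3 is down to just 4. So r1c3=4.
Step 20. [r7c6∈{5}] r7c6 has the single candidate 5. So r7c6=5.
Step 21. [r9c9∈{6}] r9c9 has the single candidate 6, so r9c9=6.
Step 22. [r9c3∈{5}] r9c3 has the single candidate 5 ⇒ r9c3=5.
Step 23. [r9c7∈{3}] only 3 remains possible at r9c7. So r9c7=3.
Step 24. [r1c2∈{7}] nothing but 7 survives at r1c2 ⇒ r1c2=7.
Step 25. [r6c6∈{6}] r6c6's peers cover all but 6, so r6c6=6.
Step 26. [r6c5∈{1}] only 1 remains possible at r6c5 ⇒ r6c5=1.
Step 27. [r5c6∈{3}] r5c6's peers cover all but 3, so r5c6=3.
Step 28. [r4c8∈{7}] r4c8's peers cover all but 7 ⇒ r4c8=7.
Step 29. [r7c8∈{8}] nothing but 8 survives at r7c8, so r7c8=8.
Step 30. [r6c4∈{7}] nothing but 7 survives at r6c4, so r6c4=7.
Step 31. [r4c5∈{4}] nothing but 4 survives at r4c5, so r4c5=4.
Step 32. [r6c3∈{8}] r6c3's peers cover all but 8 ⇒ r6c3=8.
Step 33. [r8c8∈{9}] r8c8 is down to just 9, so r8c8=9.
Step 34. [r5c8∈{1}] only 1 remains possible at r5c8 ⇒ r5c8=1.
Step 35. [r2c9∈{8}] r2c9 is down to just 8. So r2c9=8.
Step 36. [r2c1∈{6}] nothing but 6 survives at r2c1, so r2c1=6.
Step 37. [r9c2∈{9}] r9c2's peers cover all but 9 ⇒ r9c2=9.
Step 38. [r3c7∈{4}] only 4 remains possible at r3c7, so r3c7=4.
Step 39. [r3c5∈{8}] r3c5 is down to just 8. So r3c5=8.
Step 40. [r6c7∈{5}] nothing but 5 survives at r6c7. So r6c7=5.

Answer: 8 7 4 2 5 9 1 6 3 / 6 5 1 4 3 7 9 2 8 / 2 3 9 6 8 1 4 5 7 / 5 1 3 9 4 8 6 7 2 / 7 4 6 5 2 3 8 1 9 / 9 2 8 7 1 6 5 3 4 / 4 6 7 3 9 5 2 8 1 / 3 8 2 1 6 4 7 9 5 / 1 9 5 8 7 2 3 4 6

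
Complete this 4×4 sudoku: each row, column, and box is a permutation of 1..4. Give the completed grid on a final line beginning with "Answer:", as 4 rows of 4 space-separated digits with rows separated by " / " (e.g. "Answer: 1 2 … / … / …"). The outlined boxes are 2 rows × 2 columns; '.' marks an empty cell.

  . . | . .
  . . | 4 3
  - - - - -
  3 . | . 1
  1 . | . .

Step 1. [r3c3∈{2}] r3c3's peers cover all but 2. So r3c3=2.
Step 2. [r2c1∈{2}] r2c1's peers cover all but 2, so r2c1=2.
Step 3. [r3c2∈{4}] r3c2 is down to just 4. So r3c2=4.
Step 4. [r1c2∈{1,3}] row 1 places 3 nowhere but r1c2. So r1c2=3.
Step 5. [r4c4∈{4}] r4c4 has the single candidate 4. So r4c4=4.
Step 6. [r1c4∈{2}] nothing but 2 survives at r1c4 ⇒ r1c4=2.
Step 7. [r4c2∈{2}] nothing but 2 survives at r4c2, so r4c2=2.
Step 8. [r4c3∈{3}] only 3 remains possible at r4c3 ⇒ r4c3=3.
Step 9. [r1c3∈{1}] r1c3 is down to just 1, so r1c3=1.
Step 10. [r1c1∈{4}] nothing but 4 survives at r1c1. So r1c1=4.
Step 11. [r2c2∈{1}] r2c2 is down to just 1. So r2c2=1.

Answer: 4 3 1 2 / 2 1 4 3 / 3 4 2 1 / 1 2 3 4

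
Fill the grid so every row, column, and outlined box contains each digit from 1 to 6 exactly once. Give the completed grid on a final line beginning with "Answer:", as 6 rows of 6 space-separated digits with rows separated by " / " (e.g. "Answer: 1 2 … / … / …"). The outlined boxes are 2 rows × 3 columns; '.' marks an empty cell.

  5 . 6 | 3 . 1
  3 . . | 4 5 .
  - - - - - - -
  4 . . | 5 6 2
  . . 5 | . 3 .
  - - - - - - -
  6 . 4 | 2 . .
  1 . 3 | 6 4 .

Step 1. [r6c2∈{2,5}] row 6 places 2 nowhere but r6c2. So r6c2=2.
Step 2. [r3c3∈{1}] r3c3 is down to just 1. So r3c3=1.
Step 3. [r6c6∈{5}] r6c6's peers cover all but 5. So r6c6=5.
Step 4. [r1c5∈{2}] r1c5 has the single candidate 2. So r1c5=2.
Step 5. [r5c6∈{3}] r5c6 is down to just 3 ⇒ r5c6=3.
Step 6. [r2c6∈{6}] r2c6 is down to just 6. So r2c6=6.
Step 7. [r2c3∈{2}] r2c3 is down to just 2. So r2c3=2.
Step 8. [r2c2∈{1}] r2c2's peers cover all but 1 ⇒ r2c2=1.
Step 9. [r3c2∈{3}] r3c2 has the single candidate 3 ⇒ r3c2=3.
Step 10. [r5c2∈{5}] r5c2 is down to just 5 ⇒ r5c2=5.
Step 11. [r1c2∈{4}] r1c2 has the single candidate 4, so r1c2=4.
Step 12. [r4c2∈{6}] r4c2 has the single candidate 6. So r4c2=6.
Step 13. [r5c5∈{1}] r5c5 is down to just 1 ⇒ r5c5=1.
Step 14. [r4c4∈{1}] r4c4's peers cover all but 1 ⇒ r4c4=1.
Step 15. [r4c6∈{4}] r4c6's peers cover all but 4, so r4c6=4.
Step 16. [r4c1∈{2}] r4c1 has the single candidate 2 ⇒ r4c1=2.

Answer: 5 4 6 3 2 1 / 3 1 2 4 5 6 / 4 3 1 5 6 2 / 2 6 5 1 3 4 / 6 5 4 2 1 3 / 1 2 3 6 4 5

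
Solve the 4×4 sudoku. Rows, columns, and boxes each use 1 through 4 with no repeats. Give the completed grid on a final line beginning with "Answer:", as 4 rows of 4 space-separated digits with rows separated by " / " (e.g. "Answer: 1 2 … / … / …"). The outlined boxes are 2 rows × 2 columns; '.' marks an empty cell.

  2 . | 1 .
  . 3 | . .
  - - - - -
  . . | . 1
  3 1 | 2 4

Step 1. [r3c1∈{4}] r3c1's peers cover all but 4. So r3c1=4.
Step 2. [r1c4∈{3}] r1c4's peers cover all but 3 ⇒ r1c4=3.
Step 3. [r2c1∈{1}] nothing but 1 survives at r2c1. So r2c1=1.
Step 4. [r3c3∈{3}] only 3 remains possible at r3c3. So r3c3=3.
Step 5. [r2c4∈{2}] only 2 remains possible at r2c4. So r2c4=2.
Step 6. [r2c3∈{4}] r2c3 is down to just 4 ⇒ r2c3=4.
Step 7. [r1c2∈{4}] r1c2's peers cover all but 4. So r1c2=4.
Step 8. [r3c2∈{2}] only 2 remains possible at r3c2. So r3c2=2.

Answer: 2 4 1 3 / 1 3 4 2 / 4 2 3 1 / 3 1 2 4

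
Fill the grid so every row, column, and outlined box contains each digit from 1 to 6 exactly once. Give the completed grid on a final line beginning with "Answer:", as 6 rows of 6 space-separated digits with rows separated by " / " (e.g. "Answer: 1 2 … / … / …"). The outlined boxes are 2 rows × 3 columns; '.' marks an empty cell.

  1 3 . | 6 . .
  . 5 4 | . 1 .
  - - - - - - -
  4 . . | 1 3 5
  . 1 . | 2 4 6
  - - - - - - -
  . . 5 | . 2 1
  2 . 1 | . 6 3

Step 1. [r3c2∈{2,6}] in col 2, 2 fits only at r3c2 ⇒ r3c2=2.
Step 2. [r5c1∈{3,6}] across row 5, 3 lands solely at r5c1. So r5c1=3.
Step 3. [r6c2∈{4}] nothing but 4 survives at r6c2 ⇒ r6c2=4.
Step 4. [r1c3∈{2}] nothing but 2 survives at r1c3 ⇒ r1c3=2.
Step 5. [r3c3∈{6}] r3c3 has the single candidate 6 ⇒ r3c3=6.
Step 6. [r4c3∈{3}] r4c3 is down to just 3. So r4c3=3.
Step 7. [r2c4∈{3}] r2c4 has the single candidate 3 ⇒ r2c4=3.
Step 8. [r2c1∈{6}] r2c1's peers cover all but 6 ⇒ r2c1=6.
Step 9. [r2c6∈{2}] r2c6 is down to just 2 ⇒ r2c6=2.
Step 10. [r1c6∈{4}] nothing but 4 survives at r1c6 ⇒ r1c6=4.
Step 11. [r5c2∈{6}] nothing but 6 survives at r5c2 ⇒ r5c2=6.
Step 12. [r5c4∈{4}] nothing but 4 survives at r5c4 ⇒ r5c4=4.
Step 13. [r4c1∈{5}] nothing but 5 survives at r4c1. So r4c1=5.
Step 14. [r1c5∈{5}] r1c5 is down to just 5. So r1c5=5.
Step 15. [r6c4∈{5}] only 5 remains possible at r6c4. So r6c4=5.

Answer: 1 3 2 6 5 4 / 6 5 4 3 1 2 / 4 2 6 1 3 5 / 5 1 3 2 4 6 / 3 6 5 4 2 1 / 2 4 1 5 6 3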